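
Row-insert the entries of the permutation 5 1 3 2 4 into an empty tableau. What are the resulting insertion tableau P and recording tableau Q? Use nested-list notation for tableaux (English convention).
P = [[1, 2, 4], [3], [5]], Q = [[1, 3, 5], [2], [4]]

Insert each entry of the permutation into P by Schensted row insertion, recording in Q the position of each new cell.

After inserting 5: P = [[5]].
After inserting 1: P = [[1], [5]].
After inserting 3: P = [[1, 3], [5]].
After inserting 2: P = [[1, 2], [3], [5]].
After inserting 4: P = [[1, 2, 4], [3], [5]].

So P = [[1, 2, 4], [3], [5]], Q = [[1, 3, 5], [2], [4]].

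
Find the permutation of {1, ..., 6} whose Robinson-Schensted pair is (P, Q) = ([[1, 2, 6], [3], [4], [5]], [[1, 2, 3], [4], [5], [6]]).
1 5 6 4 3 2

Reverse the RSK construction: for i from n down to 1, find the cell of Q containing i, remove the entry at that cell from P, and reverse-bump it up through P; the value ejected from row 1 is w(i).

Step i=6: Q has 6 at row 4, column 1; remove 5 from row 4 of P and reverse-bump: 5 enters row 3 and ejects 4; 4 enters row 2 and ejects 3; 3 enters row 1 and ejects 2. So w(6) = 2. P is now [[1, 3, 6], [4], [5]].
Step i=5: Q has 5 at row 3, column 1; remove 5 from row 3 of P and reverse-bump: 5 enters row 2 and ejects 4; 4 enters row 1 and ejects 3. So w(5) = 3. P is now [[1, 4, 6], [5]].
Step i=4: Q has 4 at row 2, column 1; remove 5 from row 2 of P and reverse-bump: 5 enters row 1 and ejects 4. So w(4) = 4. P is now [[1, 5, 6]].
Step i=3: Q has 3 at row 1, column 3; remove that cell from P, ejecting 6. So w(3) = 6. P is now [[1, 5]].
Step i=2: Q has 2 at row 1, column 2; remove that cell from P, ejecting 5. So w(2) = 5. P is now [[1]].
Step i=1: Q has 1 at row 1, column 1; remove that cell from P, ejecting 1. So w(1) = 1. P is now [].

So w = 1 5 6 4 3 2.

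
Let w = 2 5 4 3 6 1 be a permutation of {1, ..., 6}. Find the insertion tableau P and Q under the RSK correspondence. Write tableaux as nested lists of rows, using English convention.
Insert each entry of the permutation into P by Schensted row insertion, recording in Q the position of each new cell.

After inserting 2: P = [[2]].
After inserting 5: P = [[2, 5]].
After inserting 4: P = [[2, 4], [5]].
After inserting 3: P = [[2, 3], [4], [5]].
After inserting 6: P = [[2, 3, 6], [4], [5]].
After inserting 1: P = [[1, 3, 6], [2], [4], [5]].

So P = [[1, 3, 6], [2], [4], [5]], Q = [[1, 2, 5], [3], [4], [6]].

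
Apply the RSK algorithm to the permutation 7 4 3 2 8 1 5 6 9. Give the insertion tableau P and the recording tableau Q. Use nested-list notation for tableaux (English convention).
Insert each entry of the permutation into P by Schensted row insertion, recording in Q the position of each new cell.

Insert 7: appended to row 1. P = [[7]].
Insert 4: 4 bumps 7 from row 1; 7 starts row 2. P = [[4], [7]].
Insert 3: 3 bumps 4 from row 1; 4 bumps 7 from row 2; 7 starts row 3. P = [[3], [4], [7]].
Insert 2: 2 bumps 3 from row 1; 3 bumps 4 from row 2; 4 bumps 7 from row 3; 7 starts row 4. P = [[2], [3], [4], [7]].
Insert 8: appended to row 1. P = [[2, 8], [3], [4], [7]].
Insert 1: 1 bumps 2 from row 1; 2 bumps 3 from row 2; 3 bumps 4 from row 3; 4 bumps 7 from row 4; 7 starts row 5. P = [[1, 8], [2], [3], [4], [7]].
Insert 5: 5 bumps 8 from row 1; 8 appends to row 2. P = [[1, 5], [2, 8], [3], [4], [7]].
Insert 6: appended to row 1. P = [[1, 5, 6], [2, 8], [3], [4], [7]].
Insert 9: appended to row 1. P = [[1, 5, 6, 9], [2, 8], [3], [4], [7]].

So P = [[1, 5, 6, 9], [2, 8], [3], [4], [7]], Q = [[1, 5, 8, 9], [2, 7], [3], [4], [6]].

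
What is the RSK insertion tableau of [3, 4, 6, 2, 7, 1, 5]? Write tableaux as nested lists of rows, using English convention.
P = [[1, 4, 5, 7], [2, 6], [3]]

Insert 3: appended to row 1. P = [[3]].
Insert 4: appended to row 1. P = [[3, 4]].
Insert 6: appended to row 1. P = [[3, 4, 6]].
Insert 2: 2 bumps 3 from row 1; 3 starts row 2. P = [[2, 4, 6], [3]].
Insert 7: appended to row 1. P = [[2, 4, 6, 7], [3]].
Insert 1: 1 bumps 2 from row 1; 2 bumps 3 from row 2; 3 starts row 3. P = [[1, 4, 6, 7], [2], [3]].
Insert 5: 5 bumps 6 from row 1; 6 appends to row 2. P = [[1, 4, 5, 7], [2, 6], [3]].

So P = [[1, 4, 5, 7], [2, 6], [3]].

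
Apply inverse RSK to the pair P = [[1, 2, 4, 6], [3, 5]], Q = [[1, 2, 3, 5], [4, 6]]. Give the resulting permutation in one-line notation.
Reverse the RSK construction: for i from n down to 1, find the cell of Q containing i, remove the entry at that cell from P, and reverse-bump it up through P; the value ejected from row 1 is w(i).

Step i=6: Q has 6 at row 2, column 2; remove 5 from row 2 of P and reverse-bump: 5 enters row 1 and ejects 4. So w(6) = 4. P is now [[1, 2, 5, 6], [3]].
Step i=5: Q has 5 at row 1, column 4; remove that cell from P, ejecting 6. So w(5) = 6. P is now [[1, 2, 5], [3]].
Step i=4: Q has 4 at row 2, column 1; remove 3 from row 2 of P and reverse-bump: 3 enters row 1 and ejects 2. So w(4) = 2. P is now [[1, 3, 5]].
Step i=3: Q has 3 at row 1, column 3; remove that cell from P, ejecting 5. So w(3) = 5. P is now [[1, 3]].
Step i=2: Q has 2 at row 1, column 2; remove that cell from P, ejecting 3. So w(2) = 3. P is now [[1]].
Step i=1: Q has 1 at row 1, column 1; remove that cell from P, ejecting 1. So w(1) = 1. P is now [].

So w = 1 3 5 2 6 4.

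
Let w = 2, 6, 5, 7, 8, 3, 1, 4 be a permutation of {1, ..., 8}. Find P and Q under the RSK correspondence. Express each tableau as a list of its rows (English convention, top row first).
Insert each entry of the permutation into P by Schensted row insertion, recording in Q the position of each new cell.

Insert 2: appended to row 1. P = [[2]].
Insert 6: appended to row 1. P = [[2, 6]].
Insert 5: 5 bumps 6 from row 1; 6 starts row 2. P = [[2, 5], [6]].
Insert 7: appended to row 1. P = [[2, 5, 7], [6]].
Insert 8: appended to row 1. P = [[2, 5, 7, 8], [6]].
Insert 3: 3 bumps 5 from row 1; 5 bumps 6 from row 2; 6 starts row 3. P = [[2, 3, 7, 8], [5], [6]].
Insert 1: 1 bumps 2 from row 1; 2 bumps 5 from row 2; 5 bumps 6 from row 3; 6 starts row 4. P = [[1, 3, 7, 8], [2], [5], [6]].
Insert 4: 4 bumps 7 from row 1; 7 appends to row 2. P = [[1, 3, 4, 8], [2, 7], [5], [6]].

So P = [[1, 3, 4, 8], [2, 7], [5], [6]], Q = [[1, 2, 4, 5], [3, 8], [6], [7]].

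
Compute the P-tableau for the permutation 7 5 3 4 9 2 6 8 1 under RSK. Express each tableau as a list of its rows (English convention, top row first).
P = [[1, 4, 6, 8], [2, 9], [3], [5], [7]]

Insert 7: appended to row 1. P = [[7]].
Insert 5: 5 bumps 7 from row 1; 7 starts row 2. P = [[5], [7]].
Insert 3: 3 bumps 5 from row 1; 5 bumps 7 from row 2; 7 starts row 3. P = [[3], [5], [7]].
Insert 4: appended to row 1. P = [[3, 4], [5], [7]].
Insert 9: appended to row 1. P = [[3, 4, 9], [5], [7]].
Insert 2: 2 bumps 3 from row 1; 3 bumps 5 from row 2; 5 bumps 7 from row 3; 7 starts row 4. P = [[2, 4, 9], [3], [5], [7]].
Insert 6: 6 bumps 9 from row 1; 9 appends to row 2. P = [[2, 4, 6], [3, 9], [5], [7]].
Insert 8: appended to row 1. P = [[2, 4, 6, 8], [3, 9], [5], [7]].
Insert 1: 1 bumps 2 from row 1; 2 bumps 3 from row 2; 3 bumps 5 from row 3; 5 bumps 7 from row 4; 7 starts row 5. P = [[1, 4, 6, 8], [2, 9], [3], [5], [7]].

So P = [[1, 4, 6, 8], [2, 9], [3], [5], [7]].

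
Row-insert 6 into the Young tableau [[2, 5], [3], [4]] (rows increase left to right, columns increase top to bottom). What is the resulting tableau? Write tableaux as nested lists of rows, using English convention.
6 is larger than every entry of row 1, so it is appended to row 1. The new tableau is [[2, 5, 6], [3], [4]].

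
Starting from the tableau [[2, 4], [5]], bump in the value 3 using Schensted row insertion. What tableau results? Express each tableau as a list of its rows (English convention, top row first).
[[2, 3], [4], [5]]

In row 1, 3 replaces 4 (the leftmost entry greater than 3); 4 is bumped to row 2. In row 2, 4 replaces 5 (the leftmost entry greater than 4); 5 is bumped to row 3. 5 starts a new row 3. The new tableau is [[2, 3], [4], [5]].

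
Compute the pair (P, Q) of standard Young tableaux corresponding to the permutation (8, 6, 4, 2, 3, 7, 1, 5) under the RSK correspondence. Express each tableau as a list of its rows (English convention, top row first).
P = [[1, 3, 5], [2, 7], [4], [6], [8]], Q = [[1, 5, 6], [2, 8], [3], [4], [7]]

Insert each entry of the permutation into P by Schensted row insertion, recording in Q the position of each new cell.

Insert 8: appended to row 1. P = [[8]], Q = [[1]].
Insert 6: 6 bumps 8 from row 1; 8 starts row 2. P = [[6], [8]], Q = [[1], [2]].
Insert 4: 4 bumps 6 from row 1; 6 bumps 8 from row 2; 8 starts row 3. P = [[4], [6], [8]], Q = [[1], [2], [3]].
Insert 2: 2 bumps 4 from row 1; 4 bumps 6 from row 2; 6 bumps 8 from row 3; 8 starts row 4. P = [[2], [4], [6], [8]], Q = [[1], [2], [3], [4]].
Insert 3: appended to row 1. P = [[2, 3], [4], [6], [8]], Q = [[1, 5], [2], [3], [4]].
Insert 7: appended to row 1. P = [[2, 3, 7], [4], [6], [8]], Q = [[1, 5, 6], [2], [3], [4]].
Insert 1: 1 bumps 2 from row 1; 2 bumps 4 from row 2; 4 bumps 6 from row 3; 6 bumps 8 from row 4; 8 starts row 5. P = [[1, 3, 7], [2], [4], [6], [8]], Q = [[1, 5, 6], [2], [3], [4], [7]].
Insert 5: 5 bumps 7 from row 1; 7 appends to row 2. P = [[1, 3, 5], [2, 7], [4], [6], [8]], Q = [[1, 5, 6], [2, 8], [3], [4], [7]].

So P = [[1, 3, 5], [2, 7], [4], [6], [8]], Q = [[1, 5, 6], [2, 8], [3], [4], [7]].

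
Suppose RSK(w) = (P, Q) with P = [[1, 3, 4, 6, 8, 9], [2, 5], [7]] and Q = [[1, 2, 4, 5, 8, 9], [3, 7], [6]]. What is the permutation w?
Reverse RSK: for i = n, n-1, ..., 1, locate i in Q, remove the corresponding corner cell from P, and reverse-bump its entry up through P; the value ejected from row 1 is w(i).

So w = 2 7 3 5 6 1 4 8 9.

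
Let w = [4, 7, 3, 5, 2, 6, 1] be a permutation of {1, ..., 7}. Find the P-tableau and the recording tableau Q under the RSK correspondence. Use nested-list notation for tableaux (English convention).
Insert each entry of the permutation into P by Schensted row insertion, recording in Q the position of each new cell.

Insert 4: appended to row 1. P = [[4]], Q = [[1]].
Insert 7: appended to row 1. P = [[4, 7]], Q = [[1, 2]].
Insert 3: 3 bumps 4 from row 1; 4 starts row 2. P = [[3, 7], [4]], Q = [[1, 2], [3]].
Insert 5: 5 bumps 7 from row 1; 7 appends to row 2. P = [[3, 5], [4, 7]], Q = [[1, 2], [3, 4]].
Insert 2: 2 bumps 3 from row 1; 3 bumps 4 from row 2; 4 starts row 3. P = [[2, 5], [3, 7], [4]], Q = [[1, 2], [3, 4], [5]].
Insert 6: appended to row 1. P = [[2, 5, 6], [3, 7], [4]], Q = [[1, 2, 6], [3, 4], [5]].
Insert 1: 1 bumps 2 from row 1; 2 bumps 3 from row 2; 3 bumps 4 from row 3; 4 starts row 4. P = [[1, 5, 6], [2, 7], [3], [4]], Q = [[1, 2, 6], [3, 4], [5], [7]].

So P = [[1, 5, 6], [2, 7], [3], [4]], Q = [[1, 2, 6], [3, 4], [5], [7]].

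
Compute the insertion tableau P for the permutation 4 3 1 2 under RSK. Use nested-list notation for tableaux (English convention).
P = [[1, 2], [3], [4]]

After inserting 4: P = [[4]].
After inserting 3: P = [[3], [4]].
After inserting 1: P = [[1], [3], [4]].
After inserting 2: P = [[1, 2], [3], [4]].

So P = [[1, 2], [3], [4]].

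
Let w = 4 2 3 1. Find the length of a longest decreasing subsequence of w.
3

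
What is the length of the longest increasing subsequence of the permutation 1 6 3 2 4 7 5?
4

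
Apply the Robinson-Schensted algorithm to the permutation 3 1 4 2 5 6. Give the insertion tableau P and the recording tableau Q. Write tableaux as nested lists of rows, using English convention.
P = [[1, 2, 5, 6], [3, 4]], Q = [[1, 3, 5, 6], [2, 4]]

Insert each entry of the permutation into P by Schensted row insertion, recording in Q the position of each new cell.

After inserting 3: P = [[3]].
After inserting 1: P = [[1], [3]].
After inserting 4: P = [[1, 4], [3]].
After inserting 2: P = [[1, 2], [3, 4]].
After inserting 5: P = [[1, 2, 5], [3, 4]].
After inserting 6: P = [[1, 2, 5, 6], [3, 4]].

So P = [[1, 2, 5, 6], [3, 4]], Q = [[1, 3, 5, 6], [2, 4]].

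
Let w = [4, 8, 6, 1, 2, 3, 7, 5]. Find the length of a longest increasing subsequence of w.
4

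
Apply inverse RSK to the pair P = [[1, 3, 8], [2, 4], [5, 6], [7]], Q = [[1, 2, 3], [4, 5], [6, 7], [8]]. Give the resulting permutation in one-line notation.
Reverse the RSK construction: for i from n down to 1, find the cell of Q containing i, remove the entry at that cell from P, and reverse-bump it up through P; the value ejected from row 1 is w(i).

Step i=8: Q has 8 at row 4, column 1; remove 7 from row 4 of P and reverse-bump: 7 enters row 3 and ejects 6; 6 enters row 2 and ejects 4; 4 enters row 1 and ejects 3. So w(8) = 3. P is now [[1, 4, 8], [2, 6], [5, 7]].
Step i=7: Q has 7 at row 3, column 2; remove 7 from row 3 of P and reverse-bump: 7 enters row 2 and ejects 6; 6 enters row 1 and ejects 4. So w(7) = 4. P is now [[1, 6, 8], [2, 7], [5]].
Step i=6: Q has 6 at row 3, column 1; remove 5 from row 3 of P and reverse-bump: 5 enters row 2 and ejects 2; 2 enters row 1 and ejects 1. So w(6) = 1. P is now [[2, 6, 8], [5, 7]].
Step i=5: Q has 5 at row 2, column 2; remove 7 from row 2 of P and reverse-bump: 7 enters row 1 and ejects 6. So w(5) = 6. P is now [[2, 7, 8], [5]].
Step i=4: Q has 4 at row 2, column 1; remove 5 from row 2 of P and reverse-bump: 5 enters row 1 and ejects 2. So w(4) = 2. P is now [[5, 7, 8]].
Step i=3: Q has 3 at row 1, column 3; remove that cell from P, ejecting 8. So w(3) = 8. P is now [[5, 7]].
Step i=2: Q has 2 at row 1, column 2; remove that cell from P, ejecting 7. So w(2) = 7. P is now [[5]].
Step i=1: Q has 1 at row 1, column 1; remove that cell from P, ejecting 5. So w(1) = 5. P is now [].

So w = 5 7 8 2 6 1 4 3.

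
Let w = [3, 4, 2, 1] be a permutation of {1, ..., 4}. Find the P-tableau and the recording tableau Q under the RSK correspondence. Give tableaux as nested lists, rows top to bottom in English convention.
P = [[1, 4], [2], [3]], Q = [[1, 2], [3], [4]]

Insert each entry of the permutation into P by Schensted row insertion, recording in Q the position of each new cell.

Insert 3: appended to row 1. P = [[3]].
Insert 4: appended to row 1. P = [[3, 4]].
Insert 2: 2 bumps 3 from row 1; 3 starts row 2. P = [[2, 4], [3]].
Insert 1: 1 bumps 2 from row 1; 2 bumps 3 from row 2; 3 starts row 3. P = [[1, 4], [2], [3]].

So P = [[1, 4], [2], [3]], Q = [[1, 2], [3], [4]].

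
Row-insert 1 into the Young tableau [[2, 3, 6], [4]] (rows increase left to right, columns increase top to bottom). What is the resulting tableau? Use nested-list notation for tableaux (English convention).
In row 1, 1 replaces 2 (the leftmost entry greater than 1); 2 is bumped to row 2. In row 2, 2 replaces 4 (the leftmost entry greater than 2); 4 is bumped to row 3. 4 starts a new row 3. The new tableau is [[1, 3, 6], [2], [4]].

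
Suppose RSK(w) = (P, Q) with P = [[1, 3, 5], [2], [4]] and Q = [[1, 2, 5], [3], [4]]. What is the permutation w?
2 4 3 1 5

Reverse the RSK construction: for i from n down to 1, find the cell of Q containing i, remove the entry at that cell from P, and reverse-bump it up through P; the value ejected from row 1 is w(i).

Step i=5: Q has 5 at row 1, column 3; remove that cell from P, ejecting 5. So w(5) = 5. P is now [[1, 3], [2], [4]].
Step i=4: Q has 4 at row 3, column 1; remove 4 from row 3 of P and reverse-bump: 4 enters row 2 and ejects 2; 2 enters row 1 and ejects 1. So w(4) = 1. P is now [[2, 3], [4]].
Step i=3: Q has 3 at row 2, column 1; remove 4 from row 2 of P and reverse-bump: 4 enters row 1 and ejects 3. So w(3) = 3. P is now [[2, 4]].
Step i=2: Q has 2 at row 1, column 2; remove that cell from P, ejecting 4. So w(2) = 4. P is now [[2]].
Step i=1: Q has 1 at row 1, column 1; remove that cell from P, ejecting 2. So w(1) = 2. P is now [].

So w = 2 4 3 1 5.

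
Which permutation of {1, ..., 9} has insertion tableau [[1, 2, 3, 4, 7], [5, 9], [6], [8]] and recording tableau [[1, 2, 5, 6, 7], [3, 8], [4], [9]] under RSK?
Reverse RSK: for i = n, n-1, ..., 1, locate i in Q, remove the corresponding corner cell from P, and reverse-bump its entry up through P; the value ejected from row 1 is w(i).

So w = 1 8 6 2 3 5 9 7 4.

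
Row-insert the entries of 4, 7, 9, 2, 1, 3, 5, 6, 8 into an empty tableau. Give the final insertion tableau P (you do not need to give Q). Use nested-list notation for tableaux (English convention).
After inserting 4: P = [[4]].
After inserting 7: P = [[4, 7]].
After inserting 9: P = [[4, 7, 9]].
After inserting 2: P = [[2, 7, 9], [4]].
After inserting 1: P = [[1, 7, 9], [2], [4]].
After inserting 3: P = [[1, 3, 9], [2, 7], [4]].
After inserting 5: P = [[1, 3, 5], [2, 7, 9], [4]].
After inserting 6: P = [[1, 3, 5, 6], [2, 7, 9], [4]].
After inserting 8: P = [[1, 3, 5, 6, 8], [2, 7, 9], [4]].

So P = [[1, 3, 5, 6, 8], [2, 7, 9], [4]].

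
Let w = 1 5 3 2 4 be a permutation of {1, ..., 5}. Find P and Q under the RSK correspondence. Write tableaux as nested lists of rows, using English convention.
Insert each entry of the permutation into P by Schensted row insertion, recording in Q the position of each new cell.

Insert 1: appended to row 1. P = [[1]], Q = [[1]].
Insert 5: appended to row 1. P = [[1, 5]], Q = [[1, 2]].
Insert 3: 3 bumps 5 from row 1; 5 starts row 2. P = [[1, 3], [5]], Q = [[1, 2], [3]].
Insert 2: 2 bumps 3 from row 1; 3 bumps 5 from row 2; 5 starts row 3. P = [[1, 2], [3], [5]], Q = [[1, 2], [3], [4]].
Insert 4: appended to row 1. P = [[1, 2, 4], [3], [5]], Q = [[1, 2, 5], [3], [4]].

So P = [[1, 2, 4], [3], [5]], Q = [[1, 2, 5], [3], [4]].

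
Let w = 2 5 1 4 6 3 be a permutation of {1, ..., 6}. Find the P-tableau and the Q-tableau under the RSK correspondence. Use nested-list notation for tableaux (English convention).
P = [[1, 3, 6], [2, 4], [5]], Q = [[1, 2, 5], [3, 4], [6]]

Insert each entry of the permutation into P by Schensted row insertion, recording in Q the position of each new cell.

After inserting 2: P = [[2]].
After inserting 5: P = [[2, 5]].
After inserting 1: P = [[1, 5], [2]].
After inserting 4: P = [[1, 4], [2, 5]].
After inserting 6: P = [[1, 4, 6], [2, 5]].
After inserting 3: P = [[1, 3, 6], [2, 4], [5]].

So P = [[1, 3, 6], [2, 4], [5]], Q = [[1, 2, 5], [3, 4], [6]].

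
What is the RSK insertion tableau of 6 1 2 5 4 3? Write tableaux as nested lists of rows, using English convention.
P = [[1, 2, 3], [4], [5], [6]]

After inserting 6: P = [[6]].
After inserting 1: P = [[1], [6]].
After inserting 2: P = [[1, 2], [6]].
After inserting 5: P = [[1, 2, 5], [6]].
After inserting 4: P = [[1, 2, 4], [5], [6]].
After inserting 3: P = [[1, 2, 3], [4], [5], [6]].

So P = [[1, 2, 3], [4], [5], [6]].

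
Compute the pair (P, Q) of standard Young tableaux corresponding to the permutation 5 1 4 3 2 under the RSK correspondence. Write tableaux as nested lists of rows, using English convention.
P = [[1, 2], [3], [4], [5]], Q = [[1, 3], [2], [4], [5]]

Insert each entry of the permutation into P by Schensted row insertion, recording in Q the position of each new cell.

Insert 5: appended to row 1. P = [[5]], Q = [[1]].
Insert 1: 1 bumps 5 from row 1; 5 starts row 2. P = [[1], [5]], Q = [[1], [2]].
Insert 4: appended to row 1. P = [[1, 4], [5]], Q = [[1, 3], [2]].
Insert 3: 3 bumps 4 from row 1; 4 bumps 5 from row 2; 5 starts row 3. P = [[1, 3], [4], [5]], Q = [[1, 3], [2], [4]].
Insert 2: 2 bumps 3 from row 1; 3 bumps 4 from row 2; 4 bumps 5 from row 3; 5 starts row 4. P = [[1, 2], [3], [4], [5]], Q = [[1, 3], [2], [4], [5]].

So P = [[1, 2], [3], [4], [5]], Q = [[1, 3], [2], [4], [5]].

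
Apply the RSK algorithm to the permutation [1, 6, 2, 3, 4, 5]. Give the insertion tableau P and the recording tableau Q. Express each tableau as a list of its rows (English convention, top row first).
P = [[1, 2, 3, 4, 5], [6]], Q = [[1, 2, 4, 5, 6], [3]]

Insert each entry of the permutation into P by Schensted row insertion, recording in Q the position of each new cell.

Insert 1: appended to row 1. P = [[1]], Q = [[1]].
Insert 6: appended to row 1. P = [[1, 6]], Q = [[1, 2]].
Insert 2: 2 bumps 6 from row 1; 6 starts row 2. P = [[1, 2], [6]], Q = [[1, 2], [3]].
Insert 3: appended to row 1. P = [[1, 2, 3], [6]], Q = [[1, 2, 4], [3]].
Insert 4: appended to row 1. P = [[1, 2, 3, 4], [6]], Q = [[1, 2, 4, 5], [3]].
Insert 5: appended to row 1. P = [[1, 2, 3, 4, 5], [6]], Q = [[1, 2, 4, 5, 6], [3]].

So P = [[1, 2, 3, 4, 5], [6]], Q = [[1, 2, 4, 5, 6], [3]].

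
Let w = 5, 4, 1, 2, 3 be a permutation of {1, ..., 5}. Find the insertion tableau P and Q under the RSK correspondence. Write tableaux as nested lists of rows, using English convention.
Insert each entry of the permutation into P by Schensted row insertion, recording in Q the position of each new cell.

Insert 5: appended to row 1. P = [[5]].
Insert 4: 4 bumps 5 from row 1; 5 starts row 2. P = [[4], [5]].
Insert 1: 1 bumps 4 from row 1; 4 bumps 5 from row 2; 5 starts row 3. P = [[1], [4], [5]].
Insert 2: appended to row 1. P = [[1, 2], [4], [5]].
Insert 3: appended to row 1. P = [[1, 2, 3], [4], [5]].

So P = [[1, 2, 3], [4], [5]], Q = [[1, 4, 5], [2], [3]].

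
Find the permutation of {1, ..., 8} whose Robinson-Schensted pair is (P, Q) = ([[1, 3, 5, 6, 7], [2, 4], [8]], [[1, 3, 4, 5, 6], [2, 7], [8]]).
Reverse the RSK construction: for i from n down to 1, find the cell of Q containing i, remove the entry at that cell from P, and reverse-bump it up through P; the value ejected from row 1 is w(i).

Step i=8: Q has 8 at row 3, column 1; remove 8 from row 3 of P and reverse-bump: 8 enters row 2 and ejects 4; 4 enters row 1 and ejects 3. So w(8) = 3. P is now [[1, 4, 5, 6, 7], [2, 8]].
Step i=7: Q has 7 at row 2, column 2; remove 8 from row 2 of P and reverse-bump: 8 enters row 1 and ejects 7. So w(7) = 7. P is now [[1, 4, 5, 6, 8], [2]].
Step i=6: Q has 6 at row 1, column 5; remove that cell from P, ejecting 8. So w(6) = 8. P is now [[1, 4, 5, 6], [2]].
Step i=5: Q has 5 at row 1, column 4; remove that cell from P, ejecting 6. So w(5) = 6. P is now [[1, 4, 5], [2]].
Step i=4: Q has 4 at row 1, column 3; remove that cell from P, ejecting 5. So w(4) = 5. P is now [[1, 4], [2]].
Step i=3: Q has 3 at row 1, column 2; remove that cell from P, ejecting 4. So w(3) = 4. P is now [[1], [2]].
Step i=2: Q has 2 at row 2, column 1; remove 2 from row 2 of P and reverse-bump: 2 enters row 1 and ejects 1. So w(2) = 1. P is now [[2]].
Step i=1: Q has 1 at row 1, column 1; remove that cell from P, ejecting 2. So w(1) = 2. P is now [].

So w = 2 1 4 5 6 8 7 3.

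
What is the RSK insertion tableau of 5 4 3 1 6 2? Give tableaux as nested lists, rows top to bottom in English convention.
P = [[1, 2], [3, 6], [4], [5]]

Insert 5: appended to row 1. P = [[5]].
Insert 4: 4 bumps 5 from row 1; 5 starts row 2. P = [[4], [5]].
Insert 3: 3 bumps 4 from row 1; 4 bumps 5 from row 2; 5 starts row 3. P = [[3], [4], [5]].
Insert 1: 1 bumps 3 from row 1; 3 bumps 4 from row 2; 4 bumps 5 from row 3; 5 starts row 4. P = [[1], [3], [4], [5]].
Insert 6: appended to row 1. P = [[1, 6], [3], [4], [5]].
Insert 2: 2 bumps 6 from row 1; 6 appends to row 2. P = [[1, 2], [3, 6], [4], [5]].

So P = [[1, 2], [3, 6], [4], [5]].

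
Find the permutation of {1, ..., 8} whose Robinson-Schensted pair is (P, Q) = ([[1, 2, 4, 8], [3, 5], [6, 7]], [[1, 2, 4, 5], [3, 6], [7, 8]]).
1 6 3 7 8 5 2 4

Reverse the RSK construction: for i from n down to 1, find the cell of Q containing i, remove the entry at that cell from P, and reverse-bump it up through P; the value ejected from row 1 is w(i).

Step i=8: Q has 8 at row 3, column 2; remove 7 from row 3 of P and reverse-bump: 7 enters row 2 and ejects 5; 5 enters row 1 and ejects 4. So w(8) = 4. P is now [[1, 2, 5, 8], [3, 7], [6]].
Step i=7: Q has 7 at row 3, column 1; remove 6 from row 3 of P and reverse-bump: 6 enters row 2 and ejects 3; 3 enters row 1 and ejects 2. So w(7) = 2. P is now [[1, 3, 5, 8], [6, 7]].
Step i=6: Q has 6 at row 2, column 2; remove 7 from row 2 of P and reverse-bump: 7 enters row 1 and ejects 5. So w(6) = 5. P is now [[1, 3, 7, 8], [6]].
Step i=5: Q has 5 at row 1, column 4; remove that cell from P, ejecting 8. So w(5) = 8. P is now [[1, 3, 7], [6]].
Step i=4: Q has 4 at row 1, column 3; remove that cell from P, ejecting 7. So w(4) = 7. P is now [[1, 3], [6]].
Step i=3: Q has 3 at row 2, column 1; remove 6 from row 2 of P and reverse-bump: 6 enters row 1 and ejects 3. So w(3) = 3. P is now [[1, 6]].
Step i=2: Q has 2 at row 1, column 2; remove that cell from P, ejecting 6. So w(2) = 6. P is now [[1]].
Step i=1: Q has 1 at row 1, column 1; remove that cell from P, ejecting 1. So w(1) = 1. P is now [].

So w = 1 6 3 7 8 5 2 4.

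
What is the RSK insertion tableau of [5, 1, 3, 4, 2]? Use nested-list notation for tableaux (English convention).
After inserting 5: P = [[5]].
After inserting 1: P = [[1], [5]].
After inserting 3: P = [[1, 3], [5]].
After inserting 4: P = [[1, 3, 4], [5]].
After inserting 2: P = [[1, 2, 4], [3], [5]].

So P = [[1, 2, 4], [3], [5]].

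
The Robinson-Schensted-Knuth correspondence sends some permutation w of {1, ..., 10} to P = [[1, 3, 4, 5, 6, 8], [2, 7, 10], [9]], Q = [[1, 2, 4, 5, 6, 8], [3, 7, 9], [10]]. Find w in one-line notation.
2 3 1 4 5 9 7 10 8 6

Reverse the RSK construction: for i from n down to 1, find the cell of Q containing i, remove the entry at that cell from P, and reverse-bump it up through P; the value ejected from row 1 is w(i).

Step i=10: Q has 10 at row 3, column 1; remove 9 from row 3 of P and reverse-bump: 9 enters row 2 and ejects 7; 7 enters row 1 and ejects 6. So w(10) = 6. P is now [[1, 3, 4, 5, 7, 8], [2, 9, 10]].
Step i=9: Q has 9 at row 2, column 3; remove 10 from row 2 of P and reverse-bump: 10 enters row 1 and ejects 8. So w(9) = 8. P is now [[1, 3, 4, 5, 7, 10], [2, 9]].
Step i=8: Q has 8 at row 1, column 6; remove that cell from P, ejecting 10. So w(8) = 10. P is now [[1, 3, 4, 5, 7], [2, 9]].
Step i=7: Q has 7 at row 2, column 2; remove 9 from row 2 of P and reverse-bump: 9 enters row 1 and ejects 7. So w(7) = 7. P is now [[1, 3, 4, 5, 9], [2]].
Step i=6: Q has 6 at row 1, column 5; remove that cell from P, ejecting 9. So w(6) = 9. P is now [[1, 3, 4, 5], [2]].
Step i=5: Q has 5 at row 1, column 4; remove that cell from P, ejecting 5. So w(5) = 5. P is now [[1, 3, 4], [2]].
Step i=4: Q has 4 at row 1, column 3; remove that cell from P, ejecting 4. So w(4) = 4. P is now [[1, 3], [2]].
Step i=3: Q has 3 at row 2, column 1; remove 2 from row 2 of P and reverse-bump: 2 enters row 1 and ejects 1. So w(3) = 1. P is now [[2, 3]].
Step i=2: Q has 2 at row 1, column 2; remove that cell from P, ejecting 3. So w(2) = 3. P is now [[2]].
Step i=1: Q has 1 at row 1, column 1; remove that cell from P, ejecting 2. So w(1) = 2. P is now [].

So w = 2 3 1 4 5 9 7 10 8 6.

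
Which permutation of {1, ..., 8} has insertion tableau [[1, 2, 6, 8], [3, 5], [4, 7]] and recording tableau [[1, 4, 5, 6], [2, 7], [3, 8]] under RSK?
4 3 1 5 7 8 6 2

Reverse RSK: for i = n, n-1, ..., 1, locate i in Q, remove the corresponding corner cell from P, and reverse-bump its entry up through P; the value ejected from row 1 is w(i).

So w = 4 3 1 5 7 8 6 2.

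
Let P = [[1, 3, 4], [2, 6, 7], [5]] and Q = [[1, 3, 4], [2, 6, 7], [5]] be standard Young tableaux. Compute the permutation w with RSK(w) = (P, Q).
5 2 6 7 1 3 4

Reverse the RSK construction: for i from n down to 1, find the cell of Q containing i, remove the entry at that cell from P, and reverse-bump it up through P; the value ejected from row 1 is w(i).

Step i=7: Q has 7 at row 2, column 3; remove 7 from row 2 of P and reverse-bump: 7 enters row 1 and ejects 4. So w(7) = 4. P is now [[1, 3, 7], [2, 6], [5]].
Step i=6: Q has 6 at row 2, column 2; remove 6 from row 2 of P and reverse-bump: 6 enters row 1 and ejects 3. So w(6) = 3. P is now [[1, 6, 7], [2], [5]].
Step i=5: Q has 5 at row 3, column 1; remove 5 from row 3 of P and reverse-bump: 5 enters row 2 and ejects 2; 2 enters row 1 and ejects 1. So w(5) = 1. P is now [[2, 6, 7], [5]].
Step i=4: Q has 4 at row 1, column 3; remove that cell from P, ejecting 7. So w(4) = 7. P is now [[2, 6], [5]].
Step i=3: Q has 3 at row 1, column 2; remove that cell from P, ejecting 6. So w(3) = 6. P is now [[2], [5]].
Step i=2: Q has 2 at row 2, column 1; remove 5 from row 2 of P and reverse-bump: 5 enters row 1 and ejects 2. So w(2) = 2. P is now [[5]].
Step i=1: Q has 1 at row 1, column 1; remove that cell from P, ejecting 5. So w(1) = 5. P is now [].

So w = 5 2 6 7 1 3 4.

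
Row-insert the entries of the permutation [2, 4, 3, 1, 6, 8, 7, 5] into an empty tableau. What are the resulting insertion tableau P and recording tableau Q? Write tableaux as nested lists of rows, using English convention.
P = [[1, 3, 5, 7], [2, 6], [4, 8]], Q = [[1, 2, 5, 6], [3, 7], [4, 8]]

Insert each entry of the permutation into P by Schensted row insertion, recording in Q the position of each new cell.

Insert 2: appended to row 1. P = [[2]].
Insert 4: appended to row 1. P = [[2, 4]].
Insert 3: 3 bumps 4 from row 1; 4 starts row 2. P = [[2, 3], [4]].
Insert 1: 1 bumps 2 from row 1; 2 bumps 4 from row 2; 4 starts row 3. P = [[1, 3], [2], [4]].
Insert 6: appended to row 1. P = [[1, 3, 6], [2], [4]].
Insert 8: appended to row 1. P = [[1, 3, 6, 8], [2], [4]].
Insert 7: 7 bumps 8 from row 1; 8 appends to row 2. P = [[1, 3, 6, 7], [2, 8], [4]].
Insert 5: 5 bumps 6 from row 1; 6 bumps 8 from row 2; 8 appends to row 3. P = [[1, 3, 5, 7], [2, 6], [4, 8]].

So P = [[1, 3, 5, 7], [2, 6], [4, 8]], Q = [[1, 2, 5, 6], [3, 7], [4, 8]].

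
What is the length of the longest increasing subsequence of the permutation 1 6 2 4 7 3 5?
4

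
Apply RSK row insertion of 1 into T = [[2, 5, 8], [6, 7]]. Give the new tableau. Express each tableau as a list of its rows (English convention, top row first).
In row 1, 1 replaces 2 (the leftmost entry greater than 1); 2 is bumped to row 2. In row 2, 2 replaces 6 (the leftmost entry greater than 2); 6 is bumped to row 3. 6 starts a new row 3. The new tableau is [[1, 5, 8], [2, 7], [6]].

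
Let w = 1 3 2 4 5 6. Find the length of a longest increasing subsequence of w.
5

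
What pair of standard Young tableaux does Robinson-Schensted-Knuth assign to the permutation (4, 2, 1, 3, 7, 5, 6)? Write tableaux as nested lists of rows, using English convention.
P = [[1, 3, 5, 6], [2, 7], [4]], Q = [[1, 4, 5, 7], [2, 6], [3]]

Insert each entry of the permutation into P by Schensted row insertion, recording in Q the position of each new cell.

After inserting 4: P = [[4]].
After inserting 2: P = [[2], [4]].
After inserting 1: P = [[1], [2], [4]].
After inserting 3: P = [[1, 3], [2], [4]].
After inserting 7: P = [[1, 3, 7], [2], [4]].
After inserting 5: P = [[1, 3, 5], [2, 7], [4]].
After inserting 6: P = [[1, 3, 5, 6], [2, 7], [4]].

So P = [[1, 3, 5, 6], [2, 7], [4]], Q = [[1, 4, 5, 7], [2, 6], [3]].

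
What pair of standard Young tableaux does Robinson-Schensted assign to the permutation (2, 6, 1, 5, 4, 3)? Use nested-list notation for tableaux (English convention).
Insert each entry of the permutation into P by Schensted row insertion, recording in Q the position of each new cell.

Insert 2: appended to row 1. P = [[2]].
Insert 6: appended to row 1. P = [[2, 6]].
Insert 1: 1 bumps 2 from row 1; 2 starts row 2. P = [[1, 6], [2]].
Insert 5: 5 bumps 6 from row 1; 6 appends to row 2. P = [[1, 5], [2, 6]].
Insert 4: 4 bumps 5 from row 1; 5 bumps 6 from row 2; 6 starts row 3. P = [[1, 4], [2, 5], [6]].
Insert 3: 3 bumps 4 from row 1; 4 bumps 5 from row 2; 5 bumps 6 from row 3; 6 starts row 4. P = [[1, 3], [2, 4], [5], [6]].

So P = [[1, 3], [2, 4], [5], [6]], Q = [[1, 2], [3, 4], [5], [6]].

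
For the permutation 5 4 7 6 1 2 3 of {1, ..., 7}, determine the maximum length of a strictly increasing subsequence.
3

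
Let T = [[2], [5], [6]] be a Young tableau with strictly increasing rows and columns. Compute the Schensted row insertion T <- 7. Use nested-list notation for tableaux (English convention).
7 is larger than every entry of row 1, so it is appended to row 1. The new tableau is [[2, 7], [5], [6]].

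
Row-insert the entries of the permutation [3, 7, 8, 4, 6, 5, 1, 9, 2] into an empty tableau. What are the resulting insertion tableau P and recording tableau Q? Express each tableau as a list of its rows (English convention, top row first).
Insert each entry of the permutation into P by Schensted row insertion, recording in Q the position of each new cell.

Insert 3: appended to row 1. P = [[3]].
Insert 7: appended to row 1. P = [[3, 7]].
Insert 8: appended to row 1. P = [[3, 7, 8]].
Insert 4: 4 bumps 7 from row 1; 7 starts row 2. P = [[3, 4, 8], [7]].
Insert 6: 6 bumps 8 from row 1; 8 appends to row 2. P = [[3, 4, 6], [7, 8]].
Insert 5: 5 bumps 6 from row 1; 6 bumps 7 from row 2; 7 starts row 3. P = [[3, 4, 5], [6, 8], [7]].
Insert 1: 1 bumps 3 from row 1; 3 bumps 6 from row 2; 6 bumps 7 from row 3; 7 starts row 4. P = [[1, 4, 5], [3, 8], [6], [7]].
Insert 9: appended to row 1. P = [[1, 4, 5, 9], [3, 8], [6], [7]].
Insert 2: 2 bumps 4 from row 1; 4 bumps 8 from row 2; 8 appends to row 3. P = [[1, 2, 5, 9], [3, 4], [6, 8], [7]].

So P = [[1, 2, 5, 9], [3, 4], [6, 8], [7]], Q = [[1, 2, 3, 8], [4, 5], [6, 9], [7]].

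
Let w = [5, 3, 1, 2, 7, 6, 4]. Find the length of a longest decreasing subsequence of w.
3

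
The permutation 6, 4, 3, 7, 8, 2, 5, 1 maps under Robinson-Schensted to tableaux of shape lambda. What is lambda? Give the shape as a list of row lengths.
Row-insert each entry into an empty tableau.

After inserting 6: P = [[6]].
After inserting 4: P = [[4], [6]].
After inserting 3: P = [[3], [4], [6]].
After inserting 7: P = [[3, 7], [4], [6]].
After inserting 8: P = [[3, 7, 8], [4], [6]].
After inserting 2: P = [[2, 7, 8], [3], [4], [6]].
After inserting 5: P = [[2, 5, 8], [3, 7], [4], [6]].
After inserting 1: P = [[1, 5, 8], [2, 7], [3], [4], [6]].

The final insertion tableau P = [[1, 5, 8], [2, 7], [3], [4], [6]] has shape [3, 2, 1, 1, 1].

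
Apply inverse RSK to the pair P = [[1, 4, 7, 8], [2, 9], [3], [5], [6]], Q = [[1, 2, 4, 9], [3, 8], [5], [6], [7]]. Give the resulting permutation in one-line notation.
3 6 5 9 4 2 1 7 8

Reverse the RSK construction: for i from n down to 1, find the cell of Q containing i, remove the entry at that cell from P, and reverse-bump it up through P; the value ejected from row 1 is w(i).

Step i=9: Q has 9 at row 1, column 4; remove that cell from P, ejecting 8. So w(9) = 8. P is now [[1, 4, 7], [2, 9], [3], [5], [6]].
Step i=8: Q has 8 at row 2, column 2; remove 9 from row 2 of P and reverse-bump: 9 enters row 1 and ejects 7. So w(8) = 7. P is now [[1, 4, 9], [2], [3], [5], [6]].
Step i=7: Q has 7 at row 5, column 1; remove 6 from row 5 of P and reverse-bump: 6 enters row 4 and ejects 5; 5 enters row 3 and ejects 3; 3 enters row 2 and ejects 2; 2 enters row 1 and ejects 1. So w(7) = 1. P is now [[2, 4, 9], [3], [5], [6]].
Step i=6: Q has 6 at row 4, column 1; remove 6 from row 4 of P and reverse-bump: 6 enters row 3 and ejects 5; 5 enters row 2 and ejects 3; 3 enters row 1 and ejects 2. So w(6) = 2. P is now [[3, 4, 9], [5], [6]].
Step i=5: Q has 5 at row 3, column 1; remove 6 from row 3 of P and reverse-bump: 6 enters row 2 and ejects 5; 5 enters row 1 and ejects 4. So w(5) = 4. P is now [[3, 5, 9], [6]].
Step i=4: Q has 4 at row 1, column 3; remove that cell from P, ejecting 9. So w(4) = 9. P is now [[3, 5], [6]].
Step i=3: Q has 3 at row 2, column 1; remove 6 from row 2 of P and reverse-bump: 6 enters row 1 and ejects 5. So w(3) = 5. P is now [[3, 6]].
Step i=2: Q has 2 at row 1, column 2; remove that cell from P, ejecting 6. So w(2) = 6. P is now [[3]].
Step i=1: Q has 1 at row 1, column 1; remove that cell from P, ejecting 3. So w(1) = 3. P is now [].

So w = 3 6 5 9 4 2 1 7 8.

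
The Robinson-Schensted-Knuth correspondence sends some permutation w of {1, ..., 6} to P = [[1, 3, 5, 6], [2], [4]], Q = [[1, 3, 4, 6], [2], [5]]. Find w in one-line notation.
Reverse RSK: for i = n, n-1, ..., 1, locate i in Q, remove the corresponding corner cell from P, and reverse-bump its entry up through P; the value ejected from row 1 is w(i).

So w = 4 2 3 5 1 6.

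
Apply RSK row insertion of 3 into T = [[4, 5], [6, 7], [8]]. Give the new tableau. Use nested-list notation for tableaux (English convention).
[[3, 5], [4, 7], [6], [8]]

In row 1, 3 replaces 4 (the leftmost entry greater than 3); 4 is bumped to row 2. In row 2, 4 replaces 6 (the leftmost entry greater than 4); 6 is bumped to row 3. In row 3, 6 replaces 8 (the leftmost entry greater than 6); 8 is bumped to row 4. 8 starts a new row 4. The new tableau is [[3, 5], [4, 7], [6], [8]].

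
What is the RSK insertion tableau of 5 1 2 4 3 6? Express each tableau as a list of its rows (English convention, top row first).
Insert 5: appended to row 1. P = [[5]].
Insert 1: 1 bumps 5 from row 1; 5 starts row 2. P = [[1], [5]].
Insert 2: appended to row 1. P = [[1, 2], [5]].
Insert 4: appended to row 1. P = [[1, 2, 4], [5]].
Insert 3: 3 bumps 4 from row 1; 4 bumps 5 from row 2; 5 starts row 3. P = [[1, 2, 3], [4], [5]].
Insert 6: appended to row 1. P = [[1, 2, 3, 6], [4], [5]].

So P = [[1, 2, 3, 6], [4], [5]].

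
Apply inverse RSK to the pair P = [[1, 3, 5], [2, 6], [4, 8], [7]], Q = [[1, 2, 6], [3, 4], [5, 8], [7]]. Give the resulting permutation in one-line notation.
Reverse RSK: for i = n, n-1, ..., 1, locate i in Q, remove the corresponding corner cell from P, and reverse-bump its entry up through P; the value ejected from row 1 is w(i).

So w = 7 8 2 4 3 6 1 5.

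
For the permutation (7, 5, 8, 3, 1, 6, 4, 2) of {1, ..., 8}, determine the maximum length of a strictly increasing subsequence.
2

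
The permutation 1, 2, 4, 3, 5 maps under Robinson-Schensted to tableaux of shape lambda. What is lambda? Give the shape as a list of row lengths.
RSK row insertion gives P = [[1, 2, 3, 5], [4]], which has shape [4, 1].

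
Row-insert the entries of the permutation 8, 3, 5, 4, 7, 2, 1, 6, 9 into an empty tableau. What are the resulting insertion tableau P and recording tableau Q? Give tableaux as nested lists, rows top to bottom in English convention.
Insert each entry of the permutation into P by Schensted row insertion, recording in Q the position of each new cell.

Insert 8: appended to row 1. P = [[8]].
Insert 3: 3 bumps 8 from row 1; 8 starts row 2. P = [[3], [8]].
Insert 5: appended to row 1. P = [[3, 5], [8]].
Insert 4: 4 bumps 5 from row 1; 5 bumps 8 from row 2; 8 starts row 3. P = [[3, 4], [5], [8]].
Insert 7: appended to row 1. P = [[3, 4, 7], [5], [8]].
Insert 2: 2 bumps 3 from row 1; 3 bumps 5 from row 2; 5 bumps 8 from row 3; 8 starts row 4. P = [[2, 4, 7], [3], [5], [8]].
Insert 1: 1 bumps 2 from row 1; 2 bumps 3 from row 2; 3 bumps 5 from row 3; 5 bumps 8 from row 4; 8 starts row 5. P = [[1, 4, 7], [2], [3], [5], [8]].
Insert 6: 6 bumps 7 from row 1; 7 appends to row 2. P = [[1, 4, 6], [2, 7], [3], [5], [8]].
Insert 9: appended to row 1. P = [[1, 4, 6, 9], [2, 7], [3], [5], [8]].

So P = [[1, 4, 6, 9], [2, 7], [3], [5], [8]], Q = [[1, 3, 5, 9], [2, 8], [4], [6], [7]].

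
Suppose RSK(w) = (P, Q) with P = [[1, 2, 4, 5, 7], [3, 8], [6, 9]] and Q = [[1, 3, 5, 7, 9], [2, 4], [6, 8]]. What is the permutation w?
6 1 9 3 4 2 8 5 7

Reverse the RSK construction: for i from n down to 1, find the cell of Q containing i, remove the entry at that cell from P, and reverse-bump it up through P; the value ejected from row 1 is w(i).

Step i=9: Q has 9 at row 1, column 5; remove that cell from P, ejecting 7. So w(9) = 7. P is now [[1, 2, 4, 5], [3, 8], [6, 9]].
Step i=8: Q has 8 at row 3, column 2; remove 9 from row 3 of P and reverse-bump: 9 enters row 2 and ejects 8; 8 enters row 1 and ejects 5. So w(8) = 5. P is now [[1, 2, 4, 8], [3, 9], [6]].
Step i=7: Q has 7 at row 1, column 4; remove that cell from P, ejecting 8. So w(7) = 8. P is now [[1, 2, 4], [3, 9], [6]].
Step i=6: Q has 6 at row 3, column 1; remove 6 from row 3 of P and reverse-bump: 6 enters row 2 and ejects 3; 3 enters row 1 and ejects 2. So w(6) = 2. P is now [[1, 3, 4], [6, 9]].
Step i=5: Q has 5 at row 1, column 3; remove that cell from P, ejecting 4. So w(5) = 4. P is now [[1, 3], [6, 9]].
Step i=4: Q has 4 at row 2, column 2; remove 9 from row 2 of P and reverse-bump: 9 enters row 1 and ejects 3. So w(4) = 3. P is now [[1, 9], [6]].
Step i=3: Q has 3 at row 1, column 2; remove that cell from P, ejecting 9. So w(3) = 9. P is now [[1], [6]].
Step i=2: Q has 2 at row 2, column 1; remove 6 from row 2 of P and reverse-bump: 6 enters row 1 and ejects 1. So w(2) = 1. P is now [[6]].
Step i=1: Q has 1 at row 1, column 1; remove that cell from P, ejecting 6. So w(1) = 6. P is now [].

So w = 6 1 9 3 4 2 8 5 7.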